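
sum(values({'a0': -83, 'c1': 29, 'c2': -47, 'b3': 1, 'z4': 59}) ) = -41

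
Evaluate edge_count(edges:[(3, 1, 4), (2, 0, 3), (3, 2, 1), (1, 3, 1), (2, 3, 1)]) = 5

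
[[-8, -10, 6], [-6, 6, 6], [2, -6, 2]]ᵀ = [[-8, -6, 2], [-10, 6, -6], [6, 6, 2]]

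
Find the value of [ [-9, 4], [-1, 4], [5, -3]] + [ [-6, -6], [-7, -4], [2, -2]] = [[-15, -2], [-8, 0], [7, -5]]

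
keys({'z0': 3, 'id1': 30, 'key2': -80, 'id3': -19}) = ['z0', 'id1', 'key2', 'id3']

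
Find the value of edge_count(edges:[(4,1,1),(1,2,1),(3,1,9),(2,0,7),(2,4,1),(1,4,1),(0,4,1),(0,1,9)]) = 8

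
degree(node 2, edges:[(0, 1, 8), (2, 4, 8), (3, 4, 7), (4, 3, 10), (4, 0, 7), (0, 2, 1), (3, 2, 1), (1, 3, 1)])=3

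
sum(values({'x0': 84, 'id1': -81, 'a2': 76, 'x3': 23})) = 102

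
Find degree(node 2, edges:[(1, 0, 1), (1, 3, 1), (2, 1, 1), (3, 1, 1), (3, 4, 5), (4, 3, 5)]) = 1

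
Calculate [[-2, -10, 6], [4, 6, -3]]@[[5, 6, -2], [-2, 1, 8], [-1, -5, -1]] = [[4, -52, -82], [11, 45, 43]]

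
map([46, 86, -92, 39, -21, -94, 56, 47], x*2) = 46*2=92, 86*2=172, -92*2=-184, 39*2=78, -21*2=-42, -94*2=-188, 56*2=112, 47*2=94
= [92, 172, -184, 78, -42, -188, 112, 94]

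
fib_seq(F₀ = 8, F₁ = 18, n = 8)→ F_2 = F_1 + F_0 = 26
F_3 = F_2 + F_1 = 44
F_4 = F_3 + F_2 = 70
...
= [8, 18, 26, 44, 70, 114, 184, 298]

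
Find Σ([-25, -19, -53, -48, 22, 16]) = (-25) + (-19) + (-53) + (-48) + 22 + 16
= -107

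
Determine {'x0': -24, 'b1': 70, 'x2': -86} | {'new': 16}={'x0': -24, 'b1': 70, 'x2': -86, 'new': 16}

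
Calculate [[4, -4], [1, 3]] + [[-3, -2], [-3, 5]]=[[1, -6], [-2, 8]]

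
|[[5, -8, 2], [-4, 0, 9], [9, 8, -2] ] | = -1008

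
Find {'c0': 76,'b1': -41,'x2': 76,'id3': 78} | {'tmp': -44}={'c0': 76, 'b1': -41, 'x2': 76, 'id3': 78, 'tmp': -44}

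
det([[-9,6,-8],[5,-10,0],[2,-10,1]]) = 300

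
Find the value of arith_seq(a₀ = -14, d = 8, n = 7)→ [-14, -6, 2, 10, 18, 26, 34]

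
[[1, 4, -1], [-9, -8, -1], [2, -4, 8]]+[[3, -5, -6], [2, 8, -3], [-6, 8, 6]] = [[4, -1, -7], [-7, 0, -4], [-4, 4, 14]]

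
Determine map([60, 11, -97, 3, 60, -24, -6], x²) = (60)²=3600, (11)²=121, (-97)²=9409, (3)²=9, (60)²=3600, (-24)²=576, (-6)²=36
= [3600, 121, 9409, 9, 3600, 576, 36]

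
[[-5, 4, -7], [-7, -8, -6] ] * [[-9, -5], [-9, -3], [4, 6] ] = C[0][0] = (-5)*(-9) + (4)*(-9) + (-7)*(4) = -19
C[0][1] = (-5)*(-5) + (4)*(-3) + (-7)*(6) = -29
C[1][0] = (-7)*(-9) + (-8)*(-9) + (-6)*(4) = 111
C[1][1] = (-7)*(-5) + (-8)*(-3) + (-6)*(6) = 23
= [[-19, -29], [111, 23]]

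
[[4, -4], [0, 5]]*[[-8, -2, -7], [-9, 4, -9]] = C[0][0] = (4)*(-8) + (-4)*(-9) = 4
C[0][1] = (4)*(-2) + (-4)*(4) = -24
C[0][2] = (4)*(-7) + (-4)*(-9) = 8
C[1][0] = (0)*(-8) + (5)*(-9) = -45
C[1][1] = (0)*(-2) + (5)*(4) = 20
C[1][2] = (0)*(-7) + (5)*(-9) = -45
= [[4, -24, 8], [-45, 20, -45]]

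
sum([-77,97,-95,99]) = (-77) + 97 + (-95) + 99
= 24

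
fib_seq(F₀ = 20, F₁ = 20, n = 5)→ [20, 20, 40, 60, 100]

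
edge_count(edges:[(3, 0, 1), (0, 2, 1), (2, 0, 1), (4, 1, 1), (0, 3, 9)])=5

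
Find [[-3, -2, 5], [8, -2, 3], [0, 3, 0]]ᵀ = [[-3, 8, 0], [-2, -2, 3], [5, 3, 0]]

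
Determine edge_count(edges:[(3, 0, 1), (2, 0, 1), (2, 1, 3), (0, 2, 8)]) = 4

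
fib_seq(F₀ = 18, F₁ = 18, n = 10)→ F_2 = F_1 + F_0 = 36
F_3 = F_2 + F_1 = 54
F_4 = F_3 + F_2 = 90
...
= [18, 18, 36, 54, 90, 144, 234, 378, 612, 990]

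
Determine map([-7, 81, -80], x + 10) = -7+10=3, 81+10=91, -80+10=-70
= [3, 91, -70]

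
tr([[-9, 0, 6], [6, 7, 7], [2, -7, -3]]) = -5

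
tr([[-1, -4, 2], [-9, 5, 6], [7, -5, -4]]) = 0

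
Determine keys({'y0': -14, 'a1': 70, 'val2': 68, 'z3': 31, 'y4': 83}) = ['y0', 'a1', 'val2', 'z3', 'y4']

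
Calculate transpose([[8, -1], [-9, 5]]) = [[8, -9], [-1, 5]]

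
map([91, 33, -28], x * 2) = [182, 66, -56]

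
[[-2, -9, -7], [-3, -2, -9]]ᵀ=[[-2, -3], [-9, -2], [-7, -9]]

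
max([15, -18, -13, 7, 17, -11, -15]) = 17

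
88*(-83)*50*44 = -16068800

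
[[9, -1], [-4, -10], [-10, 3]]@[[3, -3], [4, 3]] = [[23, -30], [-52, -18], [-18, 39]]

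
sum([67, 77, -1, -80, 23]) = 67 + 77 + (-1) + (-80) + 23
= 86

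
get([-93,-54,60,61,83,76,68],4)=83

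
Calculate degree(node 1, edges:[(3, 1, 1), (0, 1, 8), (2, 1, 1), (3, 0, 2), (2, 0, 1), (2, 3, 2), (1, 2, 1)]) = incident: (3,1), (0,1), (2,1), (1,2)
= 4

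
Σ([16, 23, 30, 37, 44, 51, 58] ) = 16 + 23 + 30 + 37 + 44 + 51 + 58
= 259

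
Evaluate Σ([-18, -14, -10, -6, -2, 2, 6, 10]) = (-18) + (-14) + (-10) + (-6) + (-2) + 2 + 6 + 10
= -32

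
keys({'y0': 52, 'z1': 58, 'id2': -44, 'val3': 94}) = ['y0', 'z1', 'id2', 'val3']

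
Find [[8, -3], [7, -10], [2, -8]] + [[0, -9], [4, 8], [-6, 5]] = [[8, -12], [11, -2], [-4, -3]]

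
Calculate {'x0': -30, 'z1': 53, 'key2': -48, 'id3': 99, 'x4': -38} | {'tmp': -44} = {'x0': -30, 'z1': 53, 'key2': -48, 'id3': 99, 'x4': -38, 'tmp': -44}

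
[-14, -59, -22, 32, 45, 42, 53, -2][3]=32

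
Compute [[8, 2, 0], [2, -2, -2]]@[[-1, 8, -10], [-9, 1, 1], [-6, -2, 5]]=C[0][0] = (8)*(-1) + (2)*(-9) + (0)*(-6) = -26
C[0][1] = (8)*(8) + (2)*(1) + (0)*(-2) = 66
C[0][2] = (8)*(-10) + (2)*(1) + (0)*(5) = -78
C[1][0] = (2)*(-1) + (-2)*(-9) + (-2)*(-6) = 28
C[1][1] = (2)*(8) + (-2)*(1) + (-2)*(-2) = 18
C[1][2] = (2)*(-10) + (-2)*(1) + (-2)*(5) = -32
= [[-26, 66, -78], [28, 18, -32]]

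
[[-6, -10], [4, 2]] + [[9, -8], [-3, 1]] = [[3, -18], [1, 3]]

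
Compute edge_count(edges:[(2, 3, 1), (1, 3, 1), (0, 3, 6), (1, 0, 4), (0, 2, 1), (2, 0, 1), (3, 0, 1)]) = 7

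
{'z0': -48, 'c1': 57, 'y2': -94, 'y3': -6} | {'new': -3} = {'z0': -48, 'c1': 57, 'y2': -94, 'y3': -6, 'new': -3}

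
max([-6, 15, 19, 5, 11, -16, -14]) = 19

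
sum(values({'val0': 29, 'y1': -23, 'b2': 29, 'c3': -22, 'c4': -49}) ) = -36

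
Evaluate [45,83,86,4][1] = 83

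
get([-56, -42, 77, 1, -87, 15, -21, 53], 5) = 15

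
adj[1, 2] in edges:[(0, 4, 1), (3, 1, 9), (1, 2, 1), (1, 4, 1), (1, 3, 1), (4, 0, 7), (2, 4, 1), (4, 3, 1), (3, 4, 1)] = 1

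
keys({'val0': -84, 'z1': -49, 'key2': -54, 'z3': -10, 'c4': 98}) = ['val0', 'z1', 'key2', 'z3', 'c4']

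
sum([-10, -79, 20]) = (-10) + (-79) + 20
= -69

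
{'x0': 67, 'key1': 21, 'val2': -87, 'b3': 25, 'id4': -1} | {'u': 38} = {'x0': 67, 'key1': 21, 'val2': -87, 'b3': 25, 'id4': -1, 'u': 38}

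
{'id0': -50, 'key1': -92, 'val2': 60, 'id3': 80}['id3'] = 80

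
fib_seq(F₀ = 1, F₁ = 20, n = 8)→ [1, 20, 21, 41, 62, 103, 165, 268]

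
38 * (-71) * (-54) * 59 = 8595828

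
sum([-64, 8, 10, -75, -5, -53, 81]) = (-64) + 8 + 10 + (-75) + (-5) + (-53) + 81
= -98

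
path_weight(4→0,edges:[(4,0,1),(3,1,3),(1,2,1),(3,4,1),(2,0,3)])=1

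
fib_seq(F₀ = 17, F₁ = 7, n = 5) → F_2 = F_1 + F_0 = 24
F_3 = F_2 + F_1 = 31
F_4 = F_3 + F_2 = 55
= [17, 7, 24, 31, 55]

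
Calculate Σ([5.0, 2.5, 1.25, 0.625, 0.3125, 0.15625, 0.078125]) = 9.921875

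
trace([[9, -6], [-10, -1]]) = 8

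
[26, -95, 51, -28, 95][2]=51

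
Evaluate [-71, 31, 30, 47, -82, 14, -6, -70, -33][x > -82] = keep x where x > -82: -71✓, 31✓, 30✓, 47✓, -82✗, 14✓, -6✓, -70✓, -33✓
= [-71, 31, 30, 47, 14, -6, -70, -33]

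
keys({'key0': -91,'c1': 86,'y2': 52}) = ['key0', 'c1', 'y2']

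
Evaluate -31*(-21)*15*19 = 185535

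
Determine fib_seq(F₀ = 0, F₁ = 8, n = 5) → [0, 8, 8, 16, 24]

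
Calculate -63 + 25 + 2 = -36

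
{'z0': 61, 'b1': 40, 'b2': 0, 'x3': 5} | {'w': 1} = {'z0': 61, 'b1': 40, 'b2': 0, 'x3': 5, 'w': 1}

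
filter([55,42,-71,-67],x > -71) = keep x where x > -71: 55✓, 42✓, -71✗, -67✓
= [55, 42, -67]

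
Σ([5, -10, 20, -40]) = 5 + -10 + 20 + -40
= -25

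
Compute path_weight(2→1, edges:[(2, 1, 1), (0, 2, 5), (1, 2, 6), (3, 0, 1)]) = 1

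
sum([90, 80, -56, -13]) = 90 + 80 + (-56) + (-13)
= 101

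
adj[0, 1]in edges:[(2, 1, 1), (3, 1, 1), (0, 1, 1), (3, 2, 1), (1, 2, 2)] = 1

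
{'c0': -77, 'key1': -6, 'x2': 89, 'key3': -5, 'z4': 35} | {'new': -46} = {'c0': -77, 'key1': -6, 'x2': 89, 'key3': -5, 'z4': 35, 'new': -46}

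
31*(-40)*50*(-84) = 5208000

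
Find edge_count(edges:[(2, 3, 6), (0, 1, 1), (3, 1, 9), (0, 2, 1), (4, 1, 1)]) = 5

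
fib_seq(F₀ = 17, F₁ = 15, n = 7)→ F_2 = F_1 + F_0 = 32
F_3 = F_2 + F_1 = 47
F_4 = F_3 + F_2 = 79
...
= [17, 15, 32, 47, 79, 126, 205]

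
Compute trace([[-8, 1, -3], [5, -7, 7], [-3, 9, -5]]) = diagonal: (-8) + (-7) + (-5)
= -20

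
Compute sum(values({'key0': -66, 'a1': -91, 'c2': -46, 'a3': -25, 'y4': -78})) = -306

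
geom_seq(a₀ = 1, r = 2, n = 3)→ a_0 = 1*2^0 = 1
a_1 = 1*2^1 = 2
a_2 = 1*2^2 = 4
= [1, 2, 4]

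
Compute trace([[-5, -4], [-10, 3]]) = diagonal: (-5) + 3
= -2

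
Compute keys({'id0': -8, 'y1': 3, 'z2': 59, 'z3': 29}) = ['id0', 'y1', 'z2', 'z3']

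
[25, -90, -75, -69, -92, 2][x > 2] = [25]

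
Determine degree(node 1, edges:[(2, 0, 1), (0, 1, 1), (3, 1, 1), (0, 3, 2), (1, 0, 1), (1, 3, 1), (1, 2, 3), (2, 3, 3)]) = 5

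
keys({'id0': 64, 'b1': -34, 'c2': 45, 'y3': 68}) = ['id0', 'b1', 'c2', 'y3']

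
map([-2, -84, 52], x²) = (-2)²=4, (-84)²=7056, (52)²=2704
= [4, 7056, 2704]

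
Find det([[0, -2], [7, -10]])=(0)*(-10) - (-2)*(7)
= 14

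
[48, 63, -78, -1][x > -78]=keep x where x > -78: 48✓, 63✓, -78✗, -1✓
= [48, 63, -1]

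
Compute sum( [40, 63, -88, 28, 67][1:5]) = 70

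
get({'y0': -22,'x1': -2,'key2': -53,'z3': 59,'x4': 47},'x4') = 47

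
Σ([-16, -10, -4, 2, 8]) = (-16) + (-10) + (-4) + 2 + 8
= -20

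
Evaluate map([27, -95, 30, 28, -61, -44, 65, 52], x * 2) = 27*2=54, -95*2=-190, 30*2=60, 28*2=56, -61*2=-122, -44*2=-88, 65*2=130, 52*2=104
= [54, -190, 60, 56, -122, -88, 130, 104]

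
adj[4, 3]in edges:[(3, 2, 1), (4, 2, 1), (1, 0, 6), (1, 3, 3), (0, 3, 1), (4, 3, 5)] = 5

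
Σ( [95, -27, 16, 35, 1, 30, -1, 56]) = 95 + (-27) + 16 + 35 + 1 + 30 + (-1) + 56
= 205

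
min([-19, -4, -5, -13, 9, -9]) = -19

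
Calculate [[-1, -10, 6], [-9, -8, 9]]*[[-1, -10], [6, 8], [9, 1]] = C[0][0] = (-1)*(-1) + (-10)*(6) + (6)*(9) = -5
C[0][1] = (-1)*(-10) + (-10)*(8) + (6)*(1) = -64
C[1][0] = (-9)*(-1) + (-8)*(6) + (9)*(9) = 42
C[1][1] = (-9)*(-10) + (-8)*(8) + (9)*(1) = 35
= [[-5, -64], [42, 35]]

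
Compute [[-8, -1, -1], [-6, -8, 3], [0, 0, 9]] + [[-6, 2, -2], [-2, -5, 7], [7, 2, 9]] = [[-14, 1, -3], [-8, -13, 10], [7, 2, 18]]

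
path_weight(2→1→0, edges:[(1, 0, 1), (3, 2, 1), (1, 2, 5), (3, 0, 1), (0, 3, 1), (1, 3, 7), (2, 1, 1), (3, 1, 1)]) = 2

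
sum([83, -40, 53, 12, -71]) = 83 + (-40) + 53 + 12 + (-71)
= 37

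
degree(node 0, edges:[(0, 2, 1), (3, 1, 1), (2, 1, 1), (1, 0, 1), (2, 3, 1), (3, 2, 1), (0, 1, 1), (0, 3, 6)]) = incident: (0,2), (1,0), (0,1), (0,3)
= 4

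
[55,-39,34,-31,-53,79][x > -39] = [55, 34, -31, 79]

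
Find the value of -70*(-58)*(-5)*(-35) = 710500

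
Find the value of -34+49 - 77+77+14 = 29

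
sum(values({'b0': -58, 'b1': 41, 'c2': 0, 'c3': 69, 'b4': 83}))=(-58) + 41 + 0 + 69 + 83
= 135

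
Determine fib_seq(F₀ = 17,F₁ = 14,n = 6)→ F_2 = F_1 + F_0 = 31
F_3 = F_2 + F_1 = 45
F_4 = F_3 + F_2 = 76
...
= [17, 14, 31, 45, 76, 121]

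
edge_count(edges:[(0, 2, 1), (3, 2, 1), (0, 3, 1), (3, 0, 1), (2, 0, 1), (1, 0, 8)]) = 6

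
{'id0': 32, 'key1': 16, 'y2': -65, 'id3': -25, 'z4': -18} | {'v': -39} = {'id0': 32, 'key1': 16, 'y2': -65, 'id3': -25, 'z4': -18, 'v': -39}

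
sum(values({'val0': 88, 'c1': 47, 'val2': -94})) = 88 + 47 + (-94)
= 41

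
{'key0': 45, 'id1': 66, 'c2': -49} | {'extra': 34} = {'key0': 45, 'id1': 66, 'c2': -49, 'extra': 34}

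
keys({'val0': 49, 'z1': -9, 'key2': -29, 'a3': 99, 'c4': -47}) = ['val0', 'z1', 'key2', 'a3', 'c4']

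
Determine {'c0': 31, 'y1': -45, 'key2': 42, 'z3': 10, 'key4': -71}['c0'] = 31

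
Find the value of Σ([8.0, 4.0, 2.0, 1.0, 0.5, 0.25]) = 15.75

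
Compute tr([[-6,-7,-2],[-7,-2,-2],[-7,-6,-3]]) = -11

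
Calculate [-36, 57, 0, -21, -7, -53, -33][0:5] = [-36, 57, 0, -21, -7]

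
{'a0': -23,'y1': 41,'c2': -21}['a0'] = -23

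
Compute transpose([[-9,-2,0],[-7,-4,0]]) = [[-9, -7], [-2, -4], [0, 0]]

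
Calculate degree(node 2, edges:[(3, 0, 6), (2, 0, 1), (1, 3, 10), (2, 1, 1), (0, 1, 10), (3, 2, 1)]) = 3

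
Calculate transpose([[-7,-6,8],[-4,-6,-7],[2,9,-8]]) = [[-7, -4, 2], [-6, -6, 9], [8, -7, -8]]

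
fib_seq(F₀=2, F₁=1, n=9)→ F_2 = F_1 + F_0 = 3
F_3 = F_2 + F_1 = 4
F_4 = F_3 + F_2 = 7
...
= [2, 1, 3, 4, 7, 11, 18, 29, 47]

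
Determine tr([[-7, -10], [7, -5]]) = -12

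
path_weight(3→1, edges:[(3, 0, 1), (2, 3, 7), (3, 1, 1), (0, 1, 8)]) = w(3→1)=1
= 1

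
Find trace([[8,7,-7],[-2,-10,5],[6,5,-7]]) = diagonal: 8 + (-10) + (-7)
= -9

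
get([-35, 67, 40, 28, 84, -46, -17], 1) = 67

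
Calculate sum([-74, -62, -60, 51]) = -145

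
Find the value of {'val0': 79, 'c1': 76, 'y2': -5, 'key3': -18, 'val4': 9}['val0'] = 79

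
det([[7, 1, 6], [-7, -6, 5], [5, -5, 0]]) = (1)*(7)*det([[-6, 5], [-5, 0]]) + (-1)*(1)*det([[-7, 5], [5, 0]]) + (1)*(6)*det([[-7, -6], [5, -5]])
= 175 + 25 + 390
= 590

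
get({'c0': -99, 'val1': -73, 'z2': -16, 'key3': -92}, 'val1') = -73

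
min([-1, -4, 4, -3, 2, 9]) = -4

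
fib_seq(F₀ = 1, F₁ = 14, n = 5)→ [1, 14, 15, 29, 44]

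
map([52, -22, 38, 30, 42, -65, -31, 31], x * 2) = 52*2=104, -22*2=-44, 38*2=76, 30*2=60, 42*2=84, -65*2=-130, -31*2=-62, 31*2=62
= [104, -44, 76, 60, 84, -130, -62, 62]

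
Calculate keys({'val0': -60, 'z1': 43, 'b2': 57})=['val0', 'z1', 'b2']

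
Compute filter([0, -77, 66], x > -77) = [0, 66]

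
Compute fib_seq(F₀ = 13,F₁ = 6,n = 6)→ F_2 = F_1 + F_0 = 19
F_3 = F_2 + F_1 = 25
F_4 = F_3 + F_2 = 44
...
= [13, 6, 19, 25, 44, 69]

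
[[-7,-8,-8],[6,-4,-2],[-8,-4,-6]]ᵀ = [[-7, 6, -8], [-8, -4, -4], [-8, -2, -6]]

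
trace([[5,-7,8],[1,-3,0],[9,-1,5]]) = 7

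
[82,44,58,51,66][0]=82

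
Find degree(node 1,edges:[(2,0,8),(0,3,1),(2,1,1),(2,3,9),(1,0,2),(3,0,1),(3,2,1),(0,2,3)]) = incident: (2,1), (1,0)
= 2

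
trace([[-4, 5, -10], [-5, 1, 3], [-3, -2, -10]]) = diagonal: (-4) + 1 + (-10)
= -13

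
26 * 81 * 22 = 46332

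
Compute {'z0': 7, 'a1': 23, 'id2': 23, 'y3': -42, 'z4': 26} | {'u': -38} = {'z0': 7, 'a1': 23, 'id2': 23, 'y3': -42, 'z4': 26, 'u': -38}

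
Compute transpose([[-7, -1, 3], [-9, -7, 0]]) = [[-7, -9], [-1, -7], [3, 0]]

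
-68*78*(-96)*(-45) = -22913280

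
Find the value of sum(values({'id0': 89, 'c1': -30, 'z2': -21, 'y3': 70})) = 108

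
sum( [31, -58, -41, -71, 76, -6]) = -69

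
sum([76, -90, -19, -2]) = 76 + (-90) + (-19) + (-2)
= -35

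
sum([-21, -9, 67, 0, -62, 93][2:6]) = slice → [67, 0, -62, 93]
67 + 0 + (-62) + 93
= 98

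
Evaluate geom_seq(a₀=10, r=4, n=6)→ [10, 40, 160, 640, 2560, 10240]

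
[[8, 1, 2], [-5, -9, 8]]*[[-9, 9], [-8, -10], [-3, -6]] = [[-86, 50], [93, -3]]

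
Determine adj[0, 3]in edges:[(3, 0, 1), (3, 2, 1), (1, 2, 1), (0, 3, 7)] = 7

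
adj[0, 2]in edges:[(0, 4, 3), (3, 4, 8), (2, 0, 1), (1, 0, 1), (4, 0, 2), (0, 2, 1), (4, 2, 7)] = 1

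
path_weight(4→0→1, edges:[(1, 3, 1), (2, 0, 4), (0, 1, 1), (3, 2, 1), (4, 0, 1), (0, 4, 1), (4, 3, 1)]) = 2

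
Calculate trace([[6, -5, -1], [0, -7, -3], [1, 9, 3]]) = diagonal: 6 + (-7) + 3
= 2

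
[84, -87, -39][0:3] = [84, -87, -39]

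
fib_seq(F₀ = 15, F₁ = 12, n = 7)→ [15, 12, 27, 39, 66, 105, 171]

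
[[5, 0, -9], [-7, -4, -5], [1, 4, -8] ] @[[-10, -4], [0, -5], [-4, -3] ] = C[0][0] = (5)*(-10) + (0)*(0) + (-9)*(-4) = -14
C[0][1] = (5)*(-4) + (0)*(-5) + (-9)*(-3) = 7
C[1][0] = (-7)*(-10) + (-4)*(0) + (-5)*(-4) = 90
C[1][1] = (-7)*(-4) + (-4)*(-5) + (-5)*(-3) = 63
C[2][0] = (1)*(-10) + (4)*(0) + (-8)*(-4) = 22
C[2][1] = (1)*(-4) + (4)*(-5) + (-8)*(-3) = 0
= [[-14, 7], [90, 63], [22, 0]]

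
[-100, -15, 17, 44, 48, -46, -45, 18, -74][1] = -15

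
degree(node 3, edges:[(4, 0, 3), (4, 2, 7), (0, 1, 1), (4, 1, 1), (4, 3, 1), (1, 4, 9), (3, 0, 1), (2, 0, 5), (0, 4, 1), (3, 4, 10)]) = 3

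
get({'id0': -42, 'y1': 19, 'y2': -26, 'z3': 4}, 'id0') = -42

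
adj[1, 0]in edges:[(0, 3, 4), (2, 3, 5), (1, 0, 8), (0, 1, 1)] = 8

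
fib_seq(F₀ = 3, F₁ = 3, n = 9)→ F_2 = F_1 + F_0 = 6
F_3 = F_2 + F_1 = 9
F_4 = F_3 + F_2 = 15
...
= [3, 3, 6, 9, 15, 24, 39, 63, 102]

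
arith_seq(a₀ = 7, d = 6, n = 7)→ a_0 = 7 + 0*6 = 7
a_1 = 7 + 1*6 = 13
a_2 = 7 + 2*6 = 19
...
= [7, 13, 19, 25, 31, 37, 43]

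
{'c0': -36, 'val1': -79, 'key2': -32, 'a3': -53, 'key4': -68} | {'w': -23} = {'c0': -36, 'val1': -79, 'key2': -32, 'a3': -53, 'key4': -68, 'w': -23}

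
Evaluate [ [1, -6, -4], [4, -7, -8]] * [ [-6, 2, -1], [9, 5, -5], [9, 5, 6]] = [[-96, -48, 5], [-159, -67, -17]]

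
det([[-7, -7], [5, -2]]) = 49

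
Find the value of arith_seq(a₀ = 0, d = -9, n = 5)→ a_0 = 0 + 0*-9 = 0
a_1 = 0 + 1*-9 = -9
a_2 = 0 + 2*-9 = -18
...
= [0, -9, -18, -27, -36]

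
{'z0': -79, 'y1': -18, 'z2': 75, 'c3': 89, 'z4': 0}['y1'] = -18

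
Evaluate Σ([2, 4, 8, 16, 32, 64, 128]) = 254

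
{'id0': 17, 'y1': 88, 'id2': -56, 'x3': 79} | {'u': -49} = {'id0': 17, 'y1': 88, 'id2': -56, 'x3': 79, 'u': -49}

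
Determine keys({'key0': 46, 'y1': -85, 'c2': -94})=['key0', 'y1', 'c2']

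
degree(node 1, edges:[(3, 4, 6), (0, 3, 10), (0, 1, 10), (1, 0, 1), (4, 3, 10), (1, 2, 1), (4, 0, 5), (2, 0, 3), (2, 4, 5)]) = incident: (0,1), (1,0), (1,2)
= 3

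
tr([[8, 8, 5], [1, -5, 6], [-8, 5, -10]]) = diagonal: 8 + (-5) + (-10)
= -7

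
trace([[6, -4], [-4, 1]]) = diagonal: 6 + 1
= 7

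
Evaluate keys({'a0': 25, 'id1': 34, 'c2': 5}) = ['a0', 'id1', 'c2']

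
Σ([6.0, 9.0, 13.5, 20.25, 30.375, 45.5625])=124.6875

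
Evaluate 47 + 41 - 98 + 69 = 59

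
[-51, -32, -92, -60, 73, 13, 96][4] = 73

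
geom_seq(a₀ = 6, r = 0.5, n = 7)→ [6.0, 3.0, 1.5, 0.75, 0.375, 0.1875, 0.09375]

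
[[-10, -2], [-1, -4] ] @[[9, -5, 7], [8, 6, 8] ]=[[-106, 38, -86], [-41, -19, -39]]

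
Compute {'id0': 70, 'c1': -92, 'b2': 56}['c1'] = -92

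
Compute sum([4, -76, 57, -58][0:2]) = -72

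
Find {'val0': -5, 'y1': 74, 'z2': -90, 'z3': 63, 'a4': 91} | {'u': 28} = {'val0': -5, 'y1': 74, 'z2': -90, 'z3': 63, 'a4': 91, 'u': 28}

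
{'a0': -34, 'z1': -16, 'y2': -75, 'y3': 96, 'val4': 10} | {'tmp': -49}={'a0': -34, 'z1': -16, 'y2': -75, 'y3': 96, 'val4': 10, 'tmp': -49}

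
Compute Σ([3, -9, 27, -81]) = -60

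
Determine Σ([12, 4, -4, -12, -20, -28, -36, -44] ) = 12 + 4 + (-4) + (-12) + (-20) + (-28) + (-36) + (-44)
= -128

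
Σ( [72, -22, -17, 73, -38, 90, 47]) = 72 + (-22) + (-17) + 73 + (-38) + 90 + 47
= 205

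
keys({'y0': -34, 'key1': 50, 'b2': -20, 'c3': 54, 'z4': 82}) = ['y0', 'key1', 'b2', 'c3', 'z4']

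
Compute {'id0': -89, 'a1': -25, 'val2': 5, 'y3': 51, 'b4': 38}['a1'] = -25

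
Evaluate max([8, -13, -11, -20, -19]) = 8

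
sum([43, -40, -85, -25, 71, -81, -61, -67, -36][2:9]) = -284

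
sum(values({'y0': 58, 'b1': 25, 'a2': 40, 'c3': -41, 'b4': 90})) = 58 + 25 + 40 + (-41) + 90
= 172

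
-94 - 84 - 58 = -236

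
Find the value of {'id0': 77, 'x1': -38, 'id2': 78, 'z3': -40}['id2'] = 78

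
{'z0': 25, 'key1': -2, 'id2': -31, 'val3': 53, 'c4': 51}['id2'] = -31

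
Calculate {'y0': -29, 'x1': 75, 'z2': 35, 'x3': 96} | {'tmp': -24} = {'y0': -29, 'x1': 75, 'z2': 35, 'x3': 96, 'tmp': -24}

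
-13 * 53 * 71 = -48919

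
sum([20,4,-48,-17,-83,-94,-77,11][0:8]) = -284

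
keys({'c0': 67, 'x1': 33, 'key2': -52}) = ['c0', 'x1', 'key2']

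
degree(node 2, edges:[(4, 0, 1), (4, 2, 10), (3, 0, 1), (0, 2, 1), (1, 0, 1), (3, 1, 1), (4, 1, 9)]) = incident: (4,2), (0,2)
= 2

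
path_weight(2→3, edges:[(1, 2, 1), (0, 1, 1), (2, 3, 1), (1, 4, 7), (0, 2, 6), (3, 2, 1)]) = 1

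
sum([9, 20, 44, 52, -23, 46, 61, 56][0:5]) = slice → [9, 20, 44, 52, -23]
9 + 20 + 44 + 52 + (-23)
= 102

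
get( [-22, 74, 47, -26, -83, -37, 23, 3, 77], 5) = -37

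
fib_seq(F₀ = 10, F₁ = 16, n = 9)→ [10, 16, 26, 42, 68, 110, 178, 288, 466]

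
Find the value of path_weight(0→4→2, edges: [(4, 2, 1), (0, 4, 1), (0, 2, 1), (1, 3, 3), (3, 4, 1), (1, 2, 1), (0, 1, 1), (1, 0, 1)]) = 2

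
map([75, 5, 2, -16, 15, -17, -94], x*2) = 75*2=150, 5*2=10, 2*2=4, -16*2=-32, 15*2=30, -17*2=-34, -94*2=-188
= [150, 10, 4, -32, 30, -34, -188]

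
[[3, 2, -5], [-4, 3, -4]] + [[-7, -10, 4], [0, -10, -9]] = [[-4, -8, -1], [-4, -7, -13]]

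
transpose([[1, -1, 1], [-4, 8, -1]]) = [[1, -4], [-1, 8], [1, -1]]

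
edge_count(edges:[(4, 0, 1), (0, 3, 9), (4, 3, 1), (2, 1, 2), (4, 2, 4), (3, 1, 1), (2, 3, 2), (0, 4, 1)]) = 8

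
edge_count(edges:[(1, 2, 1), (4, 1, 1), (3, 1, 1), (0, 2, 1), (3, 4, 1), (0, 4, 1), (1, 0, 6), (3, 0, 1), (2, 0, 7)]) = 9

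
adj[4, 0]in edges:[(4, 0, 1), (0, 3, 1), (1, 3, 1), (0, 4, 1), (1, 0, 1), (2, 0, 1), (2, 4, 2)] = 1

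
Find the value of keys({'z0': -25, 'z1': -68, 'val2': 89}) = ['z0', 'z1', 'val2']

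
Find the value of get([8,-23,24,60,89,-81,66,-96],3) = 60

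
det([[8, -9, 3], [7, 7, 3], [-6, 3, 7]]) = (1)*(8)*det([[7, 3], [3, 7]]) + (-1)*(-9)*det([[7, 3], [-6, 7]]) + (1)*(3)*det([[7, 7], [-6, 3]])
= 320 + 603 + 189
= 1112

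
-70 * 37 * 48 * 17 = -2113440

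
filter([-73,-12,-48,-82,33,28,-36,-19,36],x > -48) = [-12, 33, 28, -36, -19, 36]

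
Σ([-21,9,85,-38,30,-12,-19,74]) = 108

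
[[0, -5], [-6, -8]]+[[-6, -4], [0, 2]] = [[-6, -9], [-6, -6]]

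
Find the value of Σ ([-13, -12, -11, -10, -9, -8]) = (-13) + (-12) + (-11) + (-10) + (-9) + (-8)
= -63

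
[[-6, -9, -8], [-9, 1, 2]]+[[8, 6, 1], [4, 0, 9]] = [[2, -3, -7], [-5, 1, 11]]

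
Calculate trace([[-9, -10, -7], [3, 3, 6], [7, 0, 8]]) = 2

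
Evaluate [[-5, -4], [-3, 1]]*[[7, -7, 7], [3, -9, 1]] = [[-47, 71, -39], [-18, 12, -20]]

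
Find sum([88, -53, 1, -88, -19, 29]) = 88 + (-53) + 1 + (-88) + (-19) + 29
= -42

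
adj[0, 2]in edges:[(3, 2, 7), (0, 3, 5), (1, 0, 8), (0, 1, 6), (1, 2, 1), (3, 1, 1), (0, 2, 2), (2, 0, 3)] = 2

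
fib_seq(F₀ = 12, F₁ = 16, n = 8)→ F_2 = F_1 + F_0 = 28
F_3 = F_2 + F_1 = 44
F_4 = F_3 + F_2 = 72
...
= [12, 16, 28, 44, 72, 116, 188, 304]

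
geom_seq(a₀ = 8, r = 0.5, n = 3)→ [8.0, 4.0, 2.0]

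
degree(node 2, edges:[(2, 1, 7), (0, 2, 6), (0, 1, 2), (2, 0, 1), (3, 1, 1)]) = 3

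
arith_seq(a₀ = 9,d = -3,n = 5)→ a_0 = 9 + 0*-3 = 9
a_1 = 9 + 1*-3 = 6
a_2 = 9 + 2*-3 = 3
...
= [9, 6, 3, 0, -3]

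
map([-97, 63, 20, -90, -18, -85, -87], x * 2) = [-194, 126, 40, -180, -36, -170, -174]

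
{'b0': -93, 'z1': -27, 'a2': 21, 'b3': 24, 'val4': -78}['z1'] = -27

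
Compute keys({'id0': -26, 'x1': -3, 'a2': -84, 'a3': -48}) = ['id0', 'x1', 'a2', 'a3']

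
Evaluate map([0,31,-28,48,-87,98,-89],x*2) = [0, 62, -56, 96, -174, 196, -178]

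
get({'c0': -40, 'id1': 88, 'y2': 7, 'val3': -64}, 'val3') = -64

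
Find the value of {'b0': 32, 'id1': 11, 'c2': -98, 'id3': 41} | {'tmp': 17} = {'b0': 32, 'id1': 11, 'c2': -98, 'id3': 41, 'tmp': 17}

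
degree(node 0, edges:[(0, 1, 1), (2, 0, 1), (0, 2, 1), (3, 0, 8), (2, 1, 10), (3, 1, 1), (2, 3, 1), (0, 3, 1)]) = incident: (0,1), (2,0), (0,2), (3,0), (0,3)
= 5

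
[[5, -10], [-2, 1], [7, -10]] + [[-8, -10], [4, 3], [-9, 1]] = [[-3, -20], [2, 4], [-2, -9]]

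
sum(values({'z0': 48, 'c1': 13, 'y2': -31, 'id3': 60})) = 90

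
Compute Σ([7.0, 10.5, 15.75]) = 7.0 + 10.5 + 15.75
= 33.25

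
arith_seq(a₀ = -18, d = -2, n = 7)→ a_0 = -18 + 0*-2 = -18
a_1 = -18 + 1*-2 = -20
a_2 = -18 + 2*-2 = -22
...
= [-18, -20, -22, -24, -26, -28, -30]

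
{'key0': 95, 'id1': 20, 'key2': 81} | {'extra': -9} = {'key0': 95, 'id1': 20, 'key2': 81, 'extra': -9}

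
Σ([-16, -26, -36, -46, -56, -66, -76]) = -322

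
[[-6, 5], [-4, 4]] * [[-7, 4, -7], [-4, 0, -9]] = [[22, -24, -3], [12, -16, -8]]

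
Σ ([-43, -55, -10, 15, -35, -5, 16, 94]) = (-43) + (-55) + (-10) + 15 + (-35) + (-5) + 16 + 94
= -23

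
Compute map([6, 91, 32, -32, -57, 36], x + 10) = 6+10=16, 91+10=101, 32+10=42, -32+10=-22, -57+10=-47, 36+10=46
= [16, 101, 42, -22, -47, 46]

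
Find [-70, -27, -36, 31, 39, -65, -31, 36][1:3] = [-27, -36]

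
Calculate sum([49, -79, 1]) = -29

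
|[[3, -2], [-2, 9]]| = 23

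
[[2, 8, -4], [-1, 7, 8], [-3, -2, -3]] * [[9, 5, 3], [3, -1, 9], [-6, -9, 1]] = C[0][0] = (2)*(9) + (8)*(3) + (-4)*(-6) = 66
C[0][1] = (2)*(5) + (8)*(-1) + (-4)*(-9) = 38
C[0][2] = (2)*(3) + (8)*(9) + (-4)*(1) = 74
C[1][0] = (-1)*(9) + (7)*(3) + (8)*(-6) = -36
C[1][1] = (-1)*(5) + (7)*(-1) + (8)*(-9) = -84
C[1][2] = (-1)*(3) + (7)*(9) + (8)*(1) = 68
... (3 more cells)
= [[66, 38, 74], [-36, -84, 68], [-15, 14, -30]]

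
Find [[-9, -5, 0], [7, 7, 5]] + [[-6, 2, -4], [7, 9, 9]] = [[-15, -3, -4], [14, 16, 14]]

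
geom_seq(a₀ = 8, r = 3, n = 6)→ [8, 24, 72, 216, 648, 1944]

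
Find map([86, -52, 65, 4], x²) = (86)²=7396, (-52)²=2704, (65)²=4225, (4)²=16
= [7396, 2704, 4225, 16]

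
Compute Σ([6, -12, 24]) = 18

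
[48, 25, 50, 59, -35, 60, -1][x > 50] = [59, 60]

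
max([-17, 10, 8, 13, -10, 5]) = 13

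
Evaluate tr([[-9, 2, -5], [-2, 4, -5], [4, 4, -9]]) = -14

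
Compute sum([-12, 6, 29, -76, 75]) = 22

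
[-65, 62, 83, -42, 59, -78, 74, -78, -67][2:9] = [83, -42, 59, -78, 74, -78, -67]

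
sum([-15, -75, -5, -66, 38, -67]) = -190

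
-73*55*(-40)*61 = 9796600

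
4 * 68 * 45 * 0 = 0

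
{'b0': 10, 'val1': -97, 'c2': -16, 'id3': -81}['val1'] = -97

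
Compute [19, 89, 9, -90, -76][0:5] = [19, 89, 9, -90, -76]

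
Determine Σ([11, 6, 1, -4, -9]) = 11 + 6 + 1 + (-4) + (-9)
= 5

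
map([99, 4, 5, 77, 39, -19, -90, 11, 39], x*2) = [198, 8, 10, 154, 78, -38, -180, 22, 78]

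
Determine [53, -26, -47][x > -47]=[53, -26]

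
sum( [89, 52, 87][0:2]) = 141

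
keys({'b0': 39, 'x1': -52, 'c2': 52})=['b0', 'x1', 'c2']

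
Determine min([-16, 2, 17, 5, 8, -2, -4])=-16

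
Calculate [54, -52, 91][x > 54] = keep x where x > 54: 54✗, -52✗, 91✓
= [91]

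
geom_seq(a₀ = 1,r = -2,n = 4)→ [1, -2, 4, -8]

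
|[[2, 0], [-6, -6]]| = -12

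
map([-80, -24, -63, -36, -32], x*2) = [-160, -48, -126, -72, -64]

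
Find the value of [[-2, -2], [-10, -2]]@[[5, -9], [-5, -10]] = [[0, 38], [-40, 110]]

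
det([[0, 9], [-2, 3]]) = 18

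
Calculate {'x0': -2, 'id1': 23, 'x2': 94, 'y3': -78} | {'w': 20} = {'x0': -2, 'id1': 23, 'x2': 94, 'y3': -78, 'w': 20}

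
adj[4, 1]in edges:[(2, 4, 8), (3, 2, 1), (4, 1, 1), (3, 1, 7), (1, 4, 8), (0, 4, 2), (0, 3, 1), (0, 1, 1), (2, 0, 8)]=1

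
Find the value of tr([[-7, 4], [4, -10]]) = -17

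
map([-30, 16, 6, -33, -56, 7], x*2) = -30*2=-60, 16*2=32, 6*2=12, -33*2=-66, -56*2=-112, 7*2=14
= [-60, 32, 12, -66, -112, 14]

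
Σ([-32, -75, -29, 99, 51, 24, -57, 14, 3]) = -2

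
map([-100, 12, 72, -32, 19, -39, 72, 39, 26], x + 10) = -100+10=-90, 12+10=22, 72+10=82, -32+10=-22, 19+10=29, -39+10=-29, 72+10=82, 39+10=49, 26+10=36
= [-90, 22, 82, -22, 29, -29, 82, 49, 36]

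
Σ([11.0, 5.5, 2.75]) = 11.0 + 5.5 + 2.75
= 19.25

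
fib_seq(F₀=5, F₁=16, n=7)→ F_2 = F_1 + F_0 = 21
F_3 = F_2 + F_1 = 37
F_4 = F_3 + F_2 = 58
...
= [5, 16, 21, 37, 58, 95, 153]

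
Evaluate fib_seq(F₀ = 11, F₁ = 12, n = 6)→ [11, 12, 23, 35, 58, 93]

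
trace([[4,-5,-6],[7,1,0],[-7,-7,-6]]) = -1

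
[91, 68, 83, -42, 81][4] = 81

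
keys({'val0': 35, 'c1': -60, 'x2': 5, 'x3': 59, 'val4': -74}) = ['val0', 'c1', 'x2', 'x3', 'val4']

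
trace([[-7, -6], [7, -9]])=diagonal: (-7) + (-9)
= -16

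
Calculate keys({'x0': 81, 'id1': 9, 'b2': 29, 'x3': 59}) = ['x0', 'id1', 'b2', 'x3']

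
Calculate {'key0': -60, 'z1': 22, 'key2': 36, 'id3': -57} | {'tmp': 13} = {'key0': -60, 'z1': 22, 'key2': 36, 'id3': -57, 'tmp': 13}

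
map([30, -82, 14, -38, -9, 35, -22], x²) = [900, 6724, 196, 1444, 81, 1225, 484]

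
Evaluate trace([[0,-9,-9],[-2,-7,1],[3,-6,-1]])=-8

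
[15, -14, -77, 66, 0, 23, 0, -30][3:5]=[66, 0]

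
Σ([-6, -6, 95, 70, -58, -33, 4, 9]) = 75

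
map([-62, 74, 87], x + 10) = [-52, 84, 97]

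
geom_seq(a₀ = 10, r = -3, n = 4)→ a_0 = 10*(-3)^0 = 10
a_1 = 10*(-3)^1 = -30
a_2 = 10*(-3)^2 = 90
...
= [10, -30, 90, -270]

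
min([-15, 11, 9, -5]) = -15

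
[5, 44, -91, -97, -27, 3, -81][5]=3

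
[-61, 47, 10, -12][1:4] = [47, 10, -12]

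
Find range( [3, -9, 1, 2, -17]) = 20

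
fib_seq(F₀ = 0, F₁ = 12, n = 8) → [0, 12, 12, 24, 36, 60, 96, 156]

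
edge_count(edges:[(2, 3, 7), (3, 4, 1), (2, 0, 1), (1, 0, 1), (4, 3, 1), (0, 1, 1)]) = 6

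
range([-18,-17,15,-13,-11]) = 33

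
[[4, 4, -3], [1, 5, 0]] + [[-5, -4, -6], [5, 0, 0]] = [[-1, 0, -9], [6, 5, 0]]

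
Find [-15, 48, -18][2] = -18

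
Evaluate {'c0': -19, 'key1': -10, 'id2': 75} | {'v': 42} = {'c0': -19, 'key1': -10, 'id2': 75, 'v': 42}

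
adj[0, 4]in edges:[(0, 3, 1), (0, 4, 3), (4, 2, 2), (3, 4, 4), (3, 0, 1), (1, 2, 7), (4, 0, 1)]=3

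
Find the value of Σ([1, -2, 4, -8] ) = 1 + -2 + 4 + -8
= -5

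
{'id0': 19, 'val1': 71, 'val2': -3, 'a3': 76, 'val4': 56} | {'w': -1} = {'id0': 19, 'val1': 71, 'val2': -3, 'a3': 76, 'val4': 56, 'w': -1}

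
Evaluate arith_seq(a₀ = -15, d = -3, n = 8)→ [-15, -18, -21, -24, -27, -30, -33, -36]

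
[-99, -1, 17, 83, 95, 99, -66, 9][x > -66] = keep x where x > -66: -99✗, -1✓, 17✓, 83✓, 95✓, 99✓, -66✗, 9✓
= [-1, 17, 83, 95, 99, 9]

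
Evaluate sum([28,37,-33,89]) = 121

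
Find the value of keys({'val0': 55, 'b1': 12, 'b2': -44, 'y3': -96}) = ['val0', 'b1', 'b2', 'y3']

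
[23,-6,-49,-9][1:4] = [-6, -49, -9]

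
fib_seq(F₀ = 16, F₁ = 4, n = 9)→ [16, 4, 20, 24, 44, 68, 112, 180, 292]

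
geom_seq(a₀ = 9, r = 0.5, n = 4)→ [9.0, 4.5, 2.25, 1.125]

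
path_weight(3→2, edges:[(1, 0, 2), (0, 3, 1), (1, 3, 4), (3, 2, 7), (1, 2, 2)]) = 7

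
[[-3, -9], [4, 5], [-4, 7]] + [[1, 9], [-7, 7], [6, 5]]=[[-2, 0], [-3, 12], [2, 12]]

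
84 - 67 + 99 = 116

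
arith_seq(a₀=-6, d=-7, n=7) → [-6, -13, -20, -27, -34, -41, -48]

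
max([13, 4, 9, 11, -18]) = 13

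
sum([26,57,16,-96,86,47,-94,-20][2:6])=slice → [16, -96, 86, 47]
16 + (-96) + 86 + 47
= 53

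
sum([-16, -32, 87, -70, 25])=-6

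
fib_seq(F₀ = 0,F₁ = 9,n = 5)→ [0, 9, 9, 18, 27]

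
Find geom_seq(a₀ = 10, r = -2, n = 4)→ [10, -20, 40, -80]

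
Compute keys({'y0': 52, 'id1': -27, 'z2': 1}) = ['y0', 'id1', 'z2']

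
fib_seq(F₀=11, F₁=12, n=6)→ F_2 = F_1 + F_0 = 23
F_3 = F_2 + F_1 = 35
F_4 = F_3 + F_2 = 58
...
= [11, 12, 23, 35, 58, 93]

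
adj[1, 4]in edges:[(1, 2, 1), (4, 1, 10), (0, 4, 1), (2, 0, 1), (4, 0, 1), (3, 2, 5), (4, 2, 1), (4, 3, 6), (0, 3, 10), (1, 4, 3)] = 3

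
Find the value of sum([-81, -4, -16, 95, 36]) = 30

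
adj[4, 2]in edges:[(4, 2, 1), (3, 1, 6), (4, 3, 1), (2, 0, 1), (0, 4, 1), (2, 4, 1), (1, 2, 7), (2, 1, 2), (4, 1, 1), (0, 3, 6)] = 1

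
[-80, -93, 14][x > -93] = [-80, 14]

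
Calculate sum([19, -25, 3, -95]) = -98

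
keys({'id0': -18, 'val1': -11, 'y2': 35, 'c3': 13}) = ['id0', 'val1', 'y2', 'c3']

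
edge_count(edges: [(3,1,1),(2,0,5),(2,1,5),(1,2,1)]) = 4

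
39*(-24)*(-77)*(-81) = -5837832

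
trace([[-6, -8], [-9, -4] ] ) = -10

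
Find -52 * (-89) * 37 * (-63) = -10787868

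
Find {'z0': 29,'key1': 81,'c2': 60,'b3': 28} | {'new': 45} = {'z0': 29, 'key1': 81, 'c2': 60, 'b3': 28, 'new': 45}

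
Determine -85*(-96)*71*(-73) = -42293280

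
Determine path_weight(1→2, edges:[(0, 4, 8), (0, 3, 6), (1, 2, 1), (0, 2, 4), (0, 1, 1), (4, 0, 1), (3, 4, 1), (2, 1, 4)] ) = 1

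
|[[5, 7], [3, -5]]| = -46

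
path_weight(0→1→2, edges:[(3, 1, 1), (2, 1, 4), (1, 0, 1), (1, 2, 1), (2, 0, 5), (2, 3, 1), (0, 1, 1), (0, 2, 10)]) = w(0→1)=1 + w(1→2)=1
= 2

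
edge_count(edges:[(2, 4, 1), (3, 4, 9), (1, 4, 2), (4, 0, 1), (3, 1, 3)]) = 5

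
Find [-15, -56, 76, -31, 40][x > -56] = keep x where x > -56: -15✓, -56✗, 76✓, -31✓, 40✓
= [-15, 76, -31, 40]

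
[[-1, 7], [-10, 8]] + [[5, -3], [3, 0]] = [[4, 4], [-7, 8]]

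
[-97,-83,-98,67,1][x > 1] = keep x where x > 1: -97✗, -83✗, -98✗, 67✓, 1✗
= [67]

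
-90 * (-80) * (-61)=-439200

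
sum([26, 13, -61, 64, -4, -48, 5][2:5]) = -1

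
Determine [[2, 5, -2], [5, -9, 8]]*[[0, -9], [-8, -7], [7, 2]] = [[-54, -57], [128, 34]]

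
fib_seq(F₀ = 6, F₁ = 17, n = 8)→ F_2 = F_1 + F_0 = 23
F_3 = F_2 + F_1 = 40
F_4 = F_3 + F_2 = 63
...
= [6, 17, 23, 40, 63, 103, 166, 269]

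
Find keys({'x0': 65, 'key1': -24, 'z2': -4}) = ['x0', 'key1', 'z2']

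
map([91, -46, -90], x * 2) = 91*2=182, -46*2=-92, -90*2=-180
= [182, -92, -180]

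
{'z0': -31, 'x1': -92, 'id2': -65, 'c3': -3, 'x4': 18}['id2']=-65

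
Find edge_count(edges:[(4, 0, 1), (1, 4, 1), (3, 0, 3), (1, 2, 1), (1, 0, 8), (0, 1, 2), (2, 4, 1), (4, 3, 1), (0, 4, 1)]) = 9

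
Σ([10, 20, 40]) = 70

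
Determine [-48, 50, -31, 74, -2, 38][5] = 38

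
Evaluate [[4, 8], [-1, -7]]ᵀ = [[4, -1], [8, -7]]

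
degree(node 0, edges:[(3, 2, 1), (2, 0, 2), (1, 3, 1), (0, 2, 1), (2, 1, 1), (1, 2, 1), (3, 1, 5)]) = incident: (2,0), (0,2)
= 2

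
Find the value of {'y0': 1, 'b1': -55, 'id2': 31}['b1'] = -55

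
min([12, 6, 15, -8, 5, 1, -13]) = -13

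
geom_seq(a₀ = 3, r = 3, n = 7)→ [3, 9, 27, 81, 243, 729, 2187]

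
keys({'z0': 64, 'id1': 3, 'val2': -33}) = ['z0', 'id1', 'val2']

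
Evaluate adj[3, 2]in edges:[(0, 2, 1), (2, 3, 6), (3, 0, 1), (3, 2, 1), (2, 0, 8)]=1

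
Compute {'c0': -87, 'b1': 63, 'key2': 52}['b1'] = 63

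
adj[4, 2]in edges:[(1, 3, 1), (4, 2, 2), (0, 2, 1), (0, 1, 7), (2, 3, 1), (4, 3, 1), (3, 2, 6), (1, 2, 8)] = 2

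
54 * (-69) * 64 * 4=-953856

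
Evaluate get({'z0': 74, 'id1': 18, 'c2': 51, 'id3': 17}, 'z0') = 74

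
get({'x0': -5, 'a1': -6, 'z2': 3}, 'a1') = -6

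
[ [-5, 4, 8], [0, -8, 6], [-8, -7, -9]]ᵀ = [[-5, 0, -8], [4, -8, -7], [8, 6, -9]]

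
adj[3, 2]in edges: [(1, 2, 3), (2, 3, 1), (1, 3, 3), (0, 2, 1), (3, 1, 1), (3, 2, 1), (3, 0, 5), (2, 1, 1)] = 1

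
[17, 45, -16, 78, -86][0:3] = [17, 45, -16]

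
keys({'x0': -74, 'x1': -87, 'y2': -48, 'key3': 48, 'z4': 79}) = ['x0', 'x1', 'y2', 'key3', 'z4']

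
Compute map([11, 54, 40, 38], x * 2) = 11*2=22, 54*2=108, 40*2=80, 38*2=76
= [22, 108, 80, 76]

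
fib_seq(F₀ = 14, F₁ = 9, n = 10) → [14, 9, 23, 32, 55, 87, 142, 229, 371, 600]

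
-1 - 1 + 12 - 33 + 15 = -8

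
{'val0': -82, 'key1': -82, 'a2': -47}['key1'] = -82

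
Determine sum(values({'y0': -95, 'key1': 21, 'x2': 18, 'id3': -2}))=-58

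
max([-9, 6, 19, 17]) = 19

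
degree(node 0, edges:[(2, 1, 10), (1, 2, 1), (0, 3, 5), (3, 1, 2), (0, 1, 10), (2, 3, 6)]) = incident: (0,3), (0,1)
= 2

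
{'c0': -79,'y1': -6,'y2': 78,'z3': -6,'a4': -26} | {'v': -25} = {'c0': -79, 'y1': -6, 'y2': 78, 'z3': -6, 'a4': -26, 'v': -25}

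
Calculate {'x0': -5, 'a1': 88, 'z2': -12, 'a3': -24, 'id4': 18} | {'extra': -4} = {'x0': -5, 'a1': 88, 'z2': -12, 'a3': -24, 'id4': 18, 'extra': -4}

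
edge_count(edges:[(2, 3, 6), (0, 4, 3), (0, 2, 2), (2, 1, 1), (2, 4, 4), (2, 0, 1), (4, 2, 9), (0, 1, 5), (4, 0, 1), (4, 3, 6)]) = 10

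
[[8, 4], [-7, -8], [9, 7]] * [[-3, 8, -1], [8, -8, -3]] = C[0][0] = (8)*(-3) + (4)*(8) = 8
C[0][1] = (8)*(8) + (4)*(-8) = 32
C[0][2] = (8)*(-1) + (4)*(-3) = -20
C[1][0] = (-7)*(-3) + (-8)*(8) = -43
C[1][1] = (-7)*(8) + (-8)*(-8) = 8
C[1][2] = (-7)*(-1) + (-8)*(-3) = 31
... (3 more cells)
= [[8, 32, -20], [-43, 8, 31], [29, 16, -30]]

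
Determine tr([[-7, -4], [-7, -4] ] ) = diagonal: (-7) + (-4)
= -11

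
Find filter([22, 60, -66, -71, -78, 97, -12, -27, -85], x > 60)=keep x where x > 60: 22✗, 60✗, -66✗, -71✗, -78✗, 97✓, -12✗, -27✗, -85✗
= [97]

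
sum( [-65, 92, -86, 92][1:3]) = 6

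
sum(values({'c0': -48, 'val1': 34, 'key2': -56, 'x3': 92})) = 22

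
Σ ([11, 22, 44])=77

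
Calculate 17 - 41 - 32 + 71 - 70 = -55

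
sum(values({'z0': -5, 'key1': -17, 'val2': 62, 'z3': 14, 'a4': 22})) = 76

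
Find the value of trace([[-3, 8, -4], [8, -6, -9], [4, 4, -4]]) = -13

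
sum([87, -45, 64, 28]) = 134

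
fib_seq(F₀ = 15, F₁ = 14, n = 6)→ F_2 = F_1 + F_0 = 29
F_3 = F_2 + F_1 = 43
F_4 = F_3 + F_2 = 72
...
= [15, 14, 29, 43, 72, 115]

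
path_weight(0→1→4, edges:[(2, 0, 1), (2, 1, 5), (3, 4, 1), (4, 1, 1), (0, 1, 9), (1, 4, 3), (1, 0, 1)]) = w(0→1)=9 + w(1→4)=3
= 12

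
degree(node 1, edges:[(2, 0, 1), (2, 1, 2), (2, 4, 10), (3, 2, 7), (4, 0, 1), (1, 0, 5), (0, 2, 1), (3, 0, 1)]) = incident: (2,1), (1,0)
= 2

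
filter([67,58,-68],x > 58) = keep x where x > 58: 67✓, 58✗, -68✗
= [67]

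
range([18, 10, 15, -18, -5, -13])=36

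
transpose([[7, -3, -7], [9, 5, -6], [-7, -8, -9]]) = [[7, 9, -7], [-3, 5, -8], [-7, -6, -9]]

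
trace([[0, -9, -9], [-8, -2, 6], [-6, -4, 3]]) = 1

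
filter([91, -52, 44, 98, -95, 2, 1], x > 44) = [91, 98]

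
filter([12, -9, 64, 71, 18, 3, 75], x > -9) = keep x where x > -9: 12✓, -9✗, 64✓, 71✓, 18✓, 3✓, 75✓
= [12, 64, 71, 18, 3, 75]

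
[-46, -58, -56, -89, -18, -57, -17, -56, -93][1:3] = [-58, -56]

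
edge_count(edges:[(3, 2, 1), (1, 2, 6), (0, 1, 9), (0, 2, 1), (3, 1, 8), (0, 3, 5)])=6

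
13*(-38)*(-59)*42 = 1224132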